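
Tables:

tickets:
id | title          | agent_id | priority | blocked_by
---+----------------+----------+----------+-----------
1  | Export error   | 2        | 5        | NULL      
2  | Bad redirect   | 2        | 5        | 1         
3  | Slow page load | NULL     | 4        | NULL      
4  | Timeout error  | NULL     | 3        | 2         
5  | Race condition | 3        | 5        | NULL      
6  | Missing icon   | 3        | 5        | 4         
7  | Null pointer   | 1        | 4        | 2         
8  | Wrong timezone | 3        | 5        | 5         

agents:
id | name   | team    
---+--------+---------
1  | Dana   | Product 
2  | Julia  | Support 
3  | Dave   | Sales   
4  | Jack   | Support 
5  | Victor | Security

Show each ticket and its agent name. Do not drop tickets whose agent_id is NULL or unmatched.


LEFT JOIN keeps every row from tickets (the left table); where agent_id has no match in agents, the agent columns become NULL. Walk through each ticket:
  - ticket 1 (Export error): agent_id=2 -> matches Julia
  - ticket 2 (Bad redirect): agent_id=2 -> matches Julia
  - ticket 3 (Slow page load): agent_id=NULL, no match -> kept with NULL
  - ticket 4 (Timeout error): agent_id=NULL, no match -> kept with NULL
  - ticket 5 (Race condition): agent_id=3 -> matches Dave
  - ticket 6 (Missing icon): agent_id=3 -> matches Dave
  - ticket 7 (Null pointer): agent_id=1 -> matches Dana
  - ticket 8 (Wrong timezone): agent_id=3 -> matches Dave
All 8 rows appear; 2 have NULL agent.

SQL:
SELECT a.title, b.name AS agent
FROM tickets a
LEFT JOIN agents b ON a.agent_id = b.id

Result:
title          | agent
---------------+------
Export error   | Julia
Bad redirect   | Julia
Slow page load | NULL 
Timeout error  | NULL 
Race condition | Dave 
Missing icon   | Dave 
Null pointer   | Dana 
Wrong timezone | Dave 


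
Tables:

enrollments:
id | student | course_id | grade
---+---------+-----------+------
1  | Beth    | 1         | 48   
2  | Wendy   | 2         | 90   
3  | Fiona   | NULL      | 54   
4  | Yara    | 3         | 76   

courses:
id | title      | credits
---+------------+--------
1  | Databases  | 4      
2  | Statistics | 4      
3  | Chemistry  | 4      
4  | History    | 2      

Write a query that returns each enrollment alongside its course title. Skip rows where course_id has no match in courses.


INNER JOIN keeps only enrollments rows whose course_id matches an id in courses. Walk through each enrollment:
  - enrollment 1 (Beth): course_id=1 -> matches Databases
  - enrollment 2 (Wendy): course_id=2 -> matches Statistics
  - enrollment 3 (Fiona): course_id=NULL, no match -> dropped
  - enrollment 4 (Yara): course_id=3 -> matches Chemistry
So 1 of 4 rows is dropped.

SQL:
SELECT a.student, b.title AS course
FROM enrollments a
INNER JOIN courses b ON a.course_id = b.id

Result:
student | course    
--------+-----------
Beth    | Databases 
Wendy   | Statistics
Yara    | Chemistry 


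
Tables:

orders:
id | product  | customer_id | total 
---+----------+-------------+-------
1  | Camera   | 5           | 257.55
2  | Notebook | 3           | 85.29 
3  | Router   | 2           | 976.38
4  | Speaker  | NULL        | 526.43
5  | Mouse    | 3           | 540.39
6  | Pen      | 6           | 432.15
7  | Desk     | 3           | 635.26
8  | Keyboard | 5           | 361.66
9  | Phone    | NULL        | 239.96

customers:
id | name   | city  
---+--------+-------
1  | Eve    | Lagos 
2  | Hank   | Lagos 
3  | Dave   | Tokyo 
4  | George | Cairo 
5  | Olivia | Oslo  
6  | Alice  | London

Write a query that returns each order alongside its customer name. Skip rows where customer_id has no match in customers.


INNER JOIN keeps only orders rows whose customer_id matches an id in customers. Walk through each order:
  - order 1 (Camera): customer_id=5 -> matches Olivia
  - order 2 (Notebook): customer_id=3 -> matches Dave
  - order 3 (Router): customer_id=2 -> matches Hank
  - order 4 (Speaker): customer_id=NULL, no match -> dropped
  - order 5 (Mouse): customer_id=3 -> matches Dave
  - order 6 (Pen): customer_id=6 -> matches Alice
  - order 7 (Desk): customer_id=3 -> matches Dave
  - order 8 (Keyboard): customer_id=5 -> matches Olivia
  - order 9 (Phone): customer_id=NULL, no match -> dropped
So 2 of 9 rows are dropped.

SQL:
SELECT a.product, b.name AS customer
FROM orders a
INNER JOIN customers b ON a.customer_id = b.id

Result:
product  | customer
---------+---------
Camera   | Olivia  
Notebook | Dave    
Router   | Hank    
Mouse    | Dave    
Pen      | Alice   
Desk     | Dave    
Keyboard | Olivia  


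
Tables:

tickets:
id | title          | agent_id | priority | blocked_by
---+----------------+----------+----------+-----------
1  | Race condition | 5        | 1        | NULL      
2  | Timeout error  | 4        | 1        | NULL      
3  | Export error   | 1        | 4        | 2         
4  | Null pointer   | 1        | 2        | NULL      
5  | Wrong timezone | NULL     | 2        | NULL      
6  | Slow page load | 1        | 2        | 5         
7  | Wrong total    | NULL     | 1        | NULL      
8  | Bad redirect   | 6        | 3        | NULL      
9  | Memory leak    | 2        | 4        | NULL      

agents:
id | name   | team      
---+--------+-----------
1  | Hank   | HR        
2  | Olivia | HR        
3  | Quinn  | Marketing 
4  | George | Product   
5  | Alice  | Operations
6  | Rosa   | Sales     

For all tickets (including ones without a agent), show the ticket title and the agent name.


LEFT JOIN keeps every row from tickets (the left table); where agent_id has no match in agents, the agent columns become NULL. Walk through each ticket:
  - ticket 1 (Race condition): agent_id=5 -> matches Alice
  - ticket 2 (Timeout error): agent_id=4 -> matches George
  - ticket 3 (Export error): agent_id=1 -> matches Hank
  - ticket 4 (Null pointer): agent_id=1 -> matches Hank
  - ticket 5 (Wrong timezone): agent_id=NULL, no match -> kept with NULL
  - ticket 6 (Slow page load): agent_id=1 -> matches Hank
  - ticket 7 (Wrong total): agent_id=NULL, no match -> kept with NULL
  - ticket 8 (Bad redirect): agent_id=6 -> matches Rosa
  - ticket 9 (Memory leak): agent_id=2 -> matches Olivia
All 9 rows appear; 2 have NULL agent.

SQL:
SELECT a.title, b.name AS agent
FROM tickets a
LEFT JOIN agents b ON a.agent_id = b.id

Result:
title          | agent 
---------------+-------
Race condition | Alice 
Timeout error  | George
Export error   | Hank  
Null pointer   | Hank  
Wrong timezone | NULL  
Slow page load | Hank  
Wrong total    | NULL  
Bad redirect   | Rosa  
Memory leak    | Olivia


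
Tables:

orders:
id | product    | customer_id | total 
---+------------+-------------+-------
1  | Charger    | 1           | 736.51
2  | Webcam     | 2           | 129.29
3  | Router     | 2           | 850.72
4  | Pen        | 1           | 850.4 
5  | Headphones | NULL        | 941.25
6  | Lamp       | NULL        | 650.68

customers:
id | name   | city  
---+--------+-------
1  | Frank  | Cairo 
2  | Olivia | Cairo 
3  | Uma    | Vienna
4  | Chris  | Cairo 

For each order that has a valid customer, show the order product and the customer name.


INNER JOIN keeps only orders rows whose customer_id matches an id in customers. Walk through each order:
  - order 1 (Charger): customer_id=1 -> matches Frank
  - order 2 (Webcam): customer_id=2 -> matches Olivia
  - order 3 (Router): customer_id=2 -> matches Olivia
  - order 4 (Pen): customer_id=1 -> matches Frank
  - order 5 (Headphones): customer_id=NULL, no match -> dropped
  - order 6 (Lamp): customer_id=NULL, no match -> dropped
So 2 of 6 rows are dropped.

SQL:
SELECT a.product, b.name AS customer
FROM orders a
INNER JOIN customers b ON a.customer_id = b.id

Result:
product | customer
--------+---------
Charger | Frank   
Webcam  | Olivia  
Router  | Olivia  
Pen     | Frank   


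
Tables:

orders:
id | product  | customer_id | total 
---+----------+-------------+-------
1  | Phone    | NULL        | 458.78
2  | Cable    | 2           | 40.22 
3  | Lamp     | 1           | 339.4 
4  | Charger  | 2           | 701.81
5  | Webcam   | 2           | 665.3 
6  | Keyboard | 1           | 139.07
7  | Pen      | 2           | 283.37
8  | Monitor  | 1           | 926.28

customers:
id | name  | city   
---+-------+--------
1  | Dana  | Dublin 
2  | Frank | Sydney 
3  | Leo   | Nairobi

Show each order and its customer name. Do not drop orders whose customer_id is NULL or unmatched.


LEFT JOIN keeps every row from orders (the left table); where customer_id has no match in customers, the customer columns become NULL. Walk through each order:
  - order 1 (Phone): customer_id=NULL, no match -> kept with NULL
  - order 2 (Cable): customer_id=2 -> matches Frank
  - order 3 (Lamp): customer_id=1 -> matches Dana
  - order 4 (Charger): customer_id=2 -> matches Frank
  - order 5 (Webcam): customer_id=2 -> matches Frank
  - order 6 (Keyboard): customer_id=1 -> matches Dana
  - order 7 (Pen): customer_id=2 -> matches Frank
  - order 8 (Monitor): customer_id=1 -> matches Dana
All 8 rows appear; 1 has NULL customer.

SQL:
SELECT a.product, b.name AS customer
FROM orders a
LEFT JOIN customers b ON a.customer_id = b.id

Result:
product  | customer
---------+---------
Phone    | NULL    
Cable    | Frank   
Lamp     | Dana    
Charger  | Frank   
Webcam   | Frank   
Keyboard | Dana    
Pen      | Frank   
Monitor  | Dana    


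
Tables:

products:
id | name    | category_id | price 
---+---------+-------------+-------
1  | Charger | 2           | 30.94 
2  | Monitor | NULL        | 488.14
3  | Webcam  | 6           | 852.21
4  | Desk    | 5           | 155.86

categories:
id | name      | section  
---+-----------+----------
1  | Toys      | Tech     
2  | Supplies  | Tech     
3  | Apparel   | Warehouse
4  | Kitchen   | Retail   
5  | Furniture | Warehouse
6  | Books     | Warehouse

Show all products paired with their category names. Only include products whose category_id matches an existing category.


INNER JOIN keeps only products rows whose category_id matches an id in categories. Walk through each product:
  - product 1 (Charger): category_id=2 -> matches Supplies
  - product 2 (Monitor): category_id=NULL, no match -> dropped
  - product 3 (Webcam): category_id=6 -> matches Books
  - product 4 (Desk): category_id=5 -> matches Furniture
So 1 of 4 rows is dropped.

SQL:
SELECT a.name, b.name AS category
FROM products a
INNER JOIN categories b ON a.category_id = b.id

Result:
name    | category 
--------+----------
Charger | Supplies 
Webcam  | Books    
Desk    | Furniture


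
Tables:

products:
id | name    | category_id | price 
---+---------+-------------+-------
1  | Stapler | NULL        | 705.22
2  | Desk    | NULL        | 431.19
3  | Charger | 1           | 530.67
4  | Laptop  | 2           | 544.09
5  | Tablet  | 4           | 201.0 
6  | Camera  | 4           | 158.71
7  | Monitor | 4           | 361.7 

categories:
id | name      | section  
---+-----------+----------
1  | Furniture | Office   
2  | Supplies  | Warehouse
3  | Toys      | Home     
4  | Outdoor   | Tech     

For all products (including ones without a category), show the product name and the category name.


LEFT JOIN keeps every row from products (the left table); where category_id has no match in categories, the category columns become NULL. Walk through each product:
  - product 1 (Stapler): category_id=NULL, no match -> kept with NULL
  - product 2 (Desk): category_id=NULL, no match -> kept with NULL
  - product 3 (Charger): category_id=1 -> matches Furniture
  - product 4 (Laptop): category_id=2 -> matches Supplies
  - product 5 (Tablet): category_id=4 -> matches Outdoor
  - product 6 (Camera): category_id=4 -> matches Outdoor
  - product 7 (Monitor): category_id=4 -> matches Outdoor
All 7 rows appear; 2 have NULL category.

SQL:
SELECT a.name, b.name AS category
FROM products a
LEFT JOIN categories b ON a.category_id = b.id

Result:
name    | category 
--------+----------
Stapler | NULL     
Desk    | NULL     
Charger | Furniture
Laptop  | Supplies 
Tablet  | Outdoor  
Camera  | Outdoor  
Monitor | Outdoor  


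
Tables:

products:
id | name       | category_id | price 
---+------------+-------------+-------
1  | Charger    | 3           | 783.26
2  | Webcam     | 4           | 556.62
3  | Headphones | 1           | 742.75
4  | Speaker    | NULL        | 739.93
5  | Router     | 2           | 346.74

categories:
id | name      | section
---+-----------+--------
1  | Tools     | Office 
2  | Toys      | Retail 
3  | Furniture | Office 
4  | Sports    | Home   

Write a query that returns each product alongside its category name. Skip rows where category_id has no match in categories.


INNER JOIN keeps only products rows whose category_id matches an id in categories. Walk through each product:
  - product 1 (Charger): category_id=3 -> matches Furniture
  - product 2 (Webcam): category_id=4 -> matches Sports
  - product 3 (Headphones): category_id=1 -> matches Tools
  - product 4 (Speaker): category_id=NULL, no match -> dropped
  - product 5 (Router): category_id=2 -> matches Toys
So 1 of 5 rows is dropped.

SQL:
SELECT a.name, b.name AS category
FROM products a
INNER JOIN categories b ON a.category_id = b.id

Result:
name       | category 
-----------+----------
Charger    | Furniture
Webcam     | Sports   
Headphones | Tools    
Router     | Toys     


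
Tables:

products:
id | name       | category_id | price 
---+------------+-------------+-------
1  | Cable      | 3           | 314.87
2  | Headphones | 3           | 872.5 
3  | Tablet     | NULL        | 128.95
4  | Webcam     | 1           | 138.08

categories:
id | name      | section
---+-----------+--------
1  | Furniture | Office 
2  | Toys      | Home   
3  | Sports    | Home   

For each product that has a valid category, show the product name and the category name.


INNER JOIN keeps only products rows whose category_id matches an id in categories. Walk through each product:
  - product 1 (Cable): category_id=3 -> matches Sports
  - product 2 (Headphones): category_id=3 -> matches Sports
  - product 3 (Tablet): category_id=NULL, no match -> dropped
  - product 4 (Webcam): category_id=1 -> matches Furniture
So 1 of 4 rows is dropped.

SQL:
SELECT a.name, b.name AS category
FROM products a
INNER JOIN categories b ON a.category_id = b.id

Result:
name       | category 
-----------+----------
Cable      | Sports   
Headphones | Sports   
Webcam     | Furniture


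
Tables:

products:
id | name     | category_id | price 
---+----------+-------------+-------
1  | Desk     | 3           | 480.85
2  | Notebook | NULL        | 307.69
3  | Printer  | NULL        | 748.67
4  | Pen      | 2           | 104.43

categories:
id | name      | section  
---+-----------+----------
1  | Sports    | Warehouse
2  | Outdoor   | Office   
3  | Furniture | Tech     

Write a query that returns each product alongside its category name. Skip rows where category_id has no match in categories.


INNER JOIN keeps only products rows whose category_id matches an id in categories. Walk through each product:
  - product 1 (Desk): category_id=3 -> matches Furniture
  - product 2 (Notebook): category_id=NULL, no match -> dropped
  - product 3 (Printer): category_id=NULL, no match -> dropped
  - product 4 (Pen): category_id=2 -> matches Outdoor
So 2 of 4 rows are dropped.

SQL:
SELECT a.name, b.name AS category
FROM products a
INNER JOIN categories b ON a.category_id = b.id

Result:
name | category 
-----+----------
Desk | Furniture
Pen  | Outdoor  


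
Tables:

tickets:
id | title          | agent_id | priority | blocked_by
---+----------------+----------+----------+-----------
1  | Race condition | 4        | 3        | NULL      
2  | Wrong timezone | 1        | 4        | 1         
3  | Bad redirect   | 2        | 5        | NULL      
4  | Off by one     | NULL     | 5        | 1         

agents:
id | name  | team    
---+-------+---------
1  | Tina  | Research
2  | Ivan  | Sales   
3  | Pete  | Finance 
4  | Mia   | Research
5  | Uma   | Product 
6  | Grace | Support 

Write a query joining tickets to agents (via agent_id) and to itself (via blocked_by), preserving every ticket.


Two LEFT JOINs from the same base table tickets: one to agents via agent_id, one to tickets itself via blocked_by. Both are LEFT so every ticket is preserved.
Match against agents:
  - ticket 1 (Race condition): agent_id=4 -> matches Mia
  - ticket 2 (Wrong timezone): agent_id=1 -> matches Tina
  - ticket 3 (Bad redirect): agent_id=2 -> matches Ivan
  - ticket 4 (Off by one): agent_id=NULL, no match -> kept with NULL
Match against tickets (self):
  - ticket 1 (Race condition): blocked_by=NULL -> NULL
  - ticket 2 (Wrong timezone): blocked_by=1 -> Race condition
  - ticket 3 (Bad redirect): blocked_by=NULL -> NULL
  - ticket 4 (Off by one): blocked_by=1 -> Race condition

SQL:
SELECT a.title, b.name AS agent, c.title AS blocked_by
FROM tickets a
LEFT JOIN agents b ON a.agent_id = b.id
LEFT JOIN tickets c ON a.blocked_by = c.id

Result:
title          | agent | blocked_by    
---------------+-------+---------------
Race condition | Mia   | NULL          
Wrong timezone | Tina  | Race condition
Bad redirect   | Ivan  | NULL          
Off by one     | NULL  | Race condition


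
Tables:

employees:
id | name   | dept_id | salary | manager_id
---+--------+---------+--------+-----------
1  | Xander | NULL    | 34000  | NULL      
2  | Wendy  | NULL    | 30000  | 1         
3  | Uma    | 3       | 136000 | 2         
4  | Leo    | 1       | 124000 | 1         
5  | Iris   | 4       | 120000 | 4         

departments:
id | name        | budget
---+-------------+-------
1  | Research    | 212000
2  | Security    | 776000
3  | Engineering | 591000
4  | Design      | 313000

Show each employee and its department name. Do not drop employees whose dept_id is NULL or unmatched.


LEFT JOIN keeps every row from employees (the left table); where dept_id has no match in departments, the department columns become NULL. Walk through each employee:
  - employee 1 (Xander): dept_id=NULL, no match -> kept with NULL
  - employee 2 (Wendy): dept_id=NULL, no match -> kept with NULL
  - employee 3 (Uma): dept_id=3 -> matches Engineering
  - employee 4 (Leo): dept_id=1 -> matches Research
  - employee 5 (Iris): dept_id=4 -> matches Design
All 5 rows appear; 2 have NULL department.

SQL:
SELECT a.name, b.name AS department
FROM employees a
LEFT JOIN departments b ON a.dept_id = b.id

Result:
name   | department 
-------+------------
Xander | NULL       
Wendy  | NULL       
Uma    | Engineering
Leo    | Research   
Iris   | Design     


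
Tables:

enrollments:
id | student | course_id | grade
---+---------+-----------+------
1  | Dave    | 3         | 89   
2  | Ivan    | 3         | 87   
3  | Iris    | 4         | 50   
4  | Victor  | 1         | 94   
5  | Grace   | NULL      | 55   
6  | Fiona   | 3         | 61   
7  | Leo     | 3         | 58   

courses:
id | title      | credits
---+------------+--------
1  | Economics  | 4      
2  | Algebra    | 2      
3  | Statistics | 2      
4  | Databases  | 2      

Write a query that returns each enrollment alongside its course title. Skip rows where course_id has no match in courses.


INNER JOIN keeps only enrollments rows whose course_id matches an id in courses. Walk through each enrollment:
  - enrollment 1 (Dave): course_id=3 -> matches Statistics
  - enrollment 2 (Ivan): course_id=3 -> matches Statistics
  - enrollment 3 (Iris): course_id=4 -> matches Databases
  - enrollment 4 (Victor): course_id=1 -> matches Economics
  - enrollment 5 (Grace): course_id=NULL, no match -> dropped
  - enrollment 6 (Fiona): course_id=3 -> matches Statistics
  - enrollment 7 (Leo): course_id=3 -> matches Statistics
So 1 of 7 rows is dropped.

SQL:
SELECT a.student, b.title AS course
FROM enrollments a
INNER JOIN courses b ON a.course_id = b.id

Result:
student | course    
--------+-----------
Dave    | Statistics
Ivan    | Statistics
Iris    | Databases 
Victor  | Economics 
Fiona   | Statistics
Leo     | Statistics


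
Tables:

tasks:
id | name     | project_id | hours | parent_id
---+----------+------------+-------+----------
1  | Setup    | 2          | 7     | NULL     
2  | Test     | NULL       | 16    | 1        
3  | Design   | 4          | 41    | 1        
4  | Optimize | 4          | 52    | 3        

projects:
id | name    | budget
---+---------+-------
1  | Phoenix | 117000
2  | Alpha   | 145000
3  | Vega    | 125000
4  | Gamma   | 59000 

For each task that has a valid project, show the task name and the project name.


INNER JOIN keeps only tasks rows whose project_id matches an id in projects. Walk through each task:
  - task 1 (Setup): project_id=2 -> matches Alpha
  - task 2 (Test): project_id=NULL, no match -> dropped
  - task 3 (Design): project_id=4 -> matches Gamma
  - task 4 (Optimize): project_id=4 -> matches Gamma
So 1 of 4 rows is dropped.

SQL:
SELECT a.name, b.name AS project
FROM tasks a
INNER JOIN projects b ON a.project_id = b.id

Result:
name     | project
---------+--------
Setup    | Alpha  
Design   | Gamma  
Optimize | Gamma  


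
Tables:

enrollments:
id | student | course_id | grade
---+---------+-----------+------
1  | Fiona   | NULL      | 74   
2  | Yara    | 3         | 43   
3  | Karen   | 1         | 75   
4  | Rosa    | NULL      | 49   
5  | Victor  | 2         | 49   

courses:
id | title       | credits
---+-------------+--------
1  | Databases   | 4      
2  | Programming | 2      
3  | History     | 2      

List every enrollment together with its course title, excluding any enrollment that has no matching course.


INNER JOIN keeps only enrollments rows whose course_id matches an id in courses. Walk through each enrollment:
  - enrollment 1 (Fiona): course_id=NULL, no match -> dropped
  - enrollment 2 (Yara): course_id=3 -> matches History
  - enrollment 3 (Karen): course_id=1 -> matches Databases
  - enrollment 4 (Rosa): course_id=NULL, no match -> dropped
  - enrollment 5 (Victor): course_id=2 -> matches Programming
So 2 of 5 rows are dropped.

SQL:
SELECT a.student, b.title AS course
FROM enrollments a
INNER JOIN courses b ON a.course_id = b.id

Result:
student | course     
--------+------------
Yara    | History    
Karen   | Databases  
Victor  | Programming


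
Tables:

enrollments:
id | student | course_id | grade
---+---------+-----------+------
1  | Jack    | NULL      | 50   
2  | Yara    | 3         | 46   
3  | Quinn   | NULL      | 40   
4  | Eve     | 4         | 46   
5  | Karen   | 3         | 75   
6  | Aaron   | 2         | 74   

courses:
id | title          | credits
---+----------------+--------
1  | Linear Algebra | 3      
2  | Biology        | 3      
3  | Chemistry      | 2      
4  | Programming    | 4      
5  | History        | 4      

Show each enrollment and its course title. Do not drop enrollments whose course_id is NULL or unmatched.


LEFT JOIN keeps every row from enrollments (the left table); where course_id has no match in courses, the course columns become NULL. Walk through each enrollment:
  - enrollment 1 (Jack): course_id=NULL, no match -> kept with NULL
  - enrollment 2 (Yara): course_id=3 -> matches Chemistry
  - enrollment 3 (Quinn): course_id=NULL, no match -> kept with NULL
  - enrollment 4 (Eve): course_id=4 -> matches Programming
  - enrollment 5 (Karen): course_id=3 -> matches Chemistry
  - enrollment 6 (Aaron): course_id=2 -> matches Biology
All 6 rows appear; 2 have NULL course.

SQL:
SELECT a.student, b.title AS course
FROM enrollments a
LEFT JOIN courses b ON a.course_id = b.id

Result:
student | course     
--------+------------
Jack    | NULL       
Yara    | Chemistry  
Quinn   | NULL       
Eve     | Programming
Karen   | Chemistry  
Aaron   | Biology    


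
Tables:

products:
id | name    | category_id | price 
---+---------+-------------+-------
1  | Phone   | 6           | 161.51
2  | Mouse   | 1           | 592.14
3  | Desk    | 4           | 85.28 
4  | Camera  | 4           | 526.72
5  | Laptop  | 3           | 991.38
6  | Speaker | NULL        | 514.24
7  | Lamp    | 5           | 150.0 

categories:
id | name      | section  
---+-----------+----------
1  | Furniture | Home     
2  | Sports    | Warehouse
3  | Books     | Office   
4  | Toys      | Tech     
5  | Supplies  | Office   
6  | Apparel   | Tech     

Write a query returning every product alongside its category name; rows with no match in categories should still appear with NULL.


LEFT JOIN keeps every row from products (the left table); where category_id has no match in categories, the category columns become NULL. Walk through each product:
  - product 1 (Phone): category_id=6 -> matches Apparel
  - product 2 (Mouse): category_id=1 -> matches Furniture
  - product 3 (Desk): category_id=4 -> matches Toys
  - product 4 (Camera): category_id=4 -> matches Toys
  - product 5 (Laptop): category_id=3 -> matches Books
  - product 6 (Speaker): category_id=NULL, no match -> kept with NULL
  - product 7 (Lamp): category_id=5 -> matches Supplies
All 7 rows appear; 1 has NULL category.

SQL:
SELECT a.name, b.name AS category
FROM products a
LEFT JOIN categories b ON a.category_id = b.id

Result:
name    | category 
--------+----------
Phone   | Apparel  
Mouse   | Furniture
Desk    | Toys     
Camera  | Toys     
Laptop  | Books    
Speaker | NULL     
Lamp    | Supplies 


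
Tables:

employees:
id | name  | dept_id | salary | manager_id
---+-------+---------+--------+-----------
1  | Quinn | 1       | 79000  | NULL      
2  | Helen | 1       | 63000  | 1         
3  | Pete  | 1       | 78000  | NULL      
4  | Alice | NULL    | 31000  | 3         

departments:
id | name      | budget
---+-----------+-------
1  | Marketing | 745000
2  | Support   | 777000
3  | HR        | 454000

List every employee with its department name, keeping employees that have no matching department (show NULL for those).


LEFT JOIN keeps every row from employees (the left table); where dept_id has no match in departments, the department columns become NULL. Walk through each employee:
  - employee 1 (Quinn): dept_id=1 -> matches Marketing
  - employee 2 (Helen): dept_id=1 -> matches Marketing
  - employee 3 (Pete): dept_id=1 -> matches Marketing
  - employee 4 (Alice): dept_id=NULL, no match -> kept with NULL
All 4 rows appear; 1 has NULL department.

SQL:
SELECT a.name, b.name AS department
FROM employees a
LEFT JOIN departments b ON a.dept_id = b.id

Result:
name  | department
------+-----------
Quinn | Marketing 
Helen | Marketing 
Pete  | Marketing 
Alice | NULL      


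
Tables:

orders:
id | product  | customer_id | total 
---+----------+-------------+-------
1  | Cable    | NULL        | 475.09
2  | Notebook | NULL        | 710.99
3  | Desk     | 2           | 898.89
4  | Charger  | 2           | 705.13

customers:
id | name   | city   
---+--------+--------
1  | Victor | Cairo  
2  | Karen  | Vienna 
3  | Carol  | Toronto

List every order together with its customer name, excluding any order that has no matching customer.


INNER JOIN keeps only orders rows whose customer_id matches an id in customers. Walk through each order:
  - order 1 (Cable): customer_id=NULL, no match -> dropped
  - order 2 (Notebook): customer_id=NULL, no match -> dropped
  - order 3 (Desk): customer_id=2 -> matches Karen
  - order 4 (Charger): customer_id=2 -> matches Karen
So 2 of 4 rows are dropped.

SQL:
SELECT a.product, b.name AS customer
FROM orders a
INNER JOIN customers b ON a.customer_id = b.id

Result:
product | customer
--------+---------
Desk    | Karen   
Charger | Karen   


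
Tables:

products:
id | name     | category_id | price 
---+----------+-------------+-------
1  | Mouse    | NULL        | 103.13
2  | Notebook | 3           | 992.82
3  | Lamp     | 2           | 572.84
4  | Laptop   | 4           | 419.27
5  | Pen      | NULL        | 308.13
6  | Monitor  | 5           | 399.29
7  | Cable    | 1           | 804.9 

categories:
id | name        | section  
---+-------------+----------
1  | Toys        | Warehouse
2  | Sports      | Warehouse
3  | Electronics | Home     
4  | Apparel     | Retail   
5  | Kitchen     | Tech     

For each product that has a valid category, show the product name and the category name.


INNER JOIN keeps only products rows whose category_id matches an id in categories. Walk through each product:
  - product 1 (Mouse): category_id=NULL, no match -> dropped
  - product 2 (Notebook): category_id=3 -> matches Electronics
  - product 3 (Lamp): category_id=2 -> matches Sports
  - product 4 (Laptop): category_id=4 -> matches Apparel
  - product 5 (Pen): category_id=NULL, no match -> dropped
  - product 6 (Monitor): category_id=5 -> matches Kitchen
  - product 7 (Cable): category_id=1 -> matches Toys
So 2 of 7 rows are dropped.

SQL:
SELECT a.name, b.name AS category
FROM products a
INNER JOIN categories b ON a.category_id = b.id

Result:
name     | category   
---------+------------
Notebook | Electronics
Lamp     | Sports     
Laptop   | Apparel    
Monitor  | Kitchen    
Cable    | Toys       


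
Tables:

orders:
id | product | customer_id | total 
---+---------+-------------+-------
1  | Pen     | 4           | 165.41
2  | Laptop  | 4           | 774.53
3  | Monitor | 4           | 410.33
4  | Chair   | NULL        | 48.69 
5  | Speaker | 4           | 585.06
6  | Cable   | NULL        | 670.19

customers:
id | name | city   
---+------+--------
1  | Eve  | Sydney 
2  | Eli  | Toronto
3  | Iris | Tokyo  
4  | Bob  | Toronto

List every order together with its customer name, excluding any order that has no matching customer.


INNER JOIN keeps only orders rows whose customer_id matches an id in customers. Walk through each order:
  - order 1 (Pen): customer_id=4 -> matches Bob
  - order 2 (Laptop): customer_id=4 -> matches Bob
  - order 3 (Monitor): customer_id=4 -> matches Bob
  - order 4 (Chair): customer_id=NULL, no match -> dropped
  - order 5 (Speaker): customer_id=4 -> matches Bob
  - order 6 (Cable): customer_id=NULL, no match -> dropped
So 2 of 6 rows are dropped.

SQL:
SELECT a.product, b.name AS customer
FROM orders a
INNER JOIN customers b ON a.customer_id = b.id

Result:
product | customer
--------+---------
Pen     | Bob     
Laptop  | Bob     
Monitor | Bob     
Speaker | Bob     


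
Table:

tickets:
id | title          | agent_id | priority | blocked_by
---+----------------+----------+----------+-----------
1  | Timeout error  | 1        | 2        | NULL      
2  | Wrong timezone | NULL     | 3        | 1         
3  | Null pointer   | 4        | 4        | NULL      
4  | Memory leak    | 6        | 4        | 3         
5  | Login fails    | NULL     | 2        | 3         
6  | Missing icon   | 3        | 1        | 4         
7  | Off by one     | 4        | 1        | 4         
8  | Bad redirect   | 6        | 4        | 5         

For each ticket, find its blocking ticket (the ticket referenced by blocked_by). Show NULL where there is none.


This is a self-join: tickets is joined to a second copy of itself, matching each row's blocked_by to another row's id. Use LEFT JOIN so rows with blocked_by=NULL are kept.
  - ticket 1 (Timeout error): blocked_by=NULL -> NULL
  - ticket 2 (Wrong timezone): blocked_by=1 -> Timeout error
  - ticket 3 (Null pointer): blocked_by=NULL -> NULL
  - ticket 4 (Memory leak): blocked_by=3 -> Null pointer
  - ticket 5 (Login fails): blocked_by=3 -> Null pointer
  - ticket 6 (Missing icon): blocked_by=4 -> Memory leak
  - ticket 7 (Off by one): blocked_by=4 -> Memory leak
  - ticket 8 (Bad redirect): blocked_by=5 -> Login fails

SQL:
SELECT a.title AS item, b.title AS blocked_by
FROM tickets a
LEFT JOIN tickets b ON a.blocked_by = b.id

Result:
item           | blocked_by   
---------------+--------------
Timeout error  | NULL         
Wrong timezone | Timeout error
Null pointer   | NULL         
Memory leak    | Null pointer 
Login fails    | Null pointer 
Missing icon   | Memory leak  
Off by one     | Memory leak  
Bad redirect   | Login fails  


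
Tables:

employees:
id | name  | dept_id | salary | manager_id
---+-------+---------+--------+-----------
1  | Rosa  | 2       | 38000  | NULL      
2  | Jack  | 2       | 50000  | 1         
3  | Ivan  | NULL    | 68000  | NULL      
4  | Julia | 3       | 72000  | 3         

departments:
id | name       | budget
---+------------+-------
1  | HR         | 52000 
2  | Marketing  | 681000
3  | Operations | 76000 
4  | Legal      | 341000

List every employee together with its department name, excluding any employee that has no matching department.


INNER JOIN keeps only employees rows whose dept_id matches an id in departments. Walk through each employee:
  - employee 1 (Rosa): dept_id=2 -> matches Marketing
  - employee 2 (Jack): dept_id=2 -> matches Marketing
  - employee 3 (Ivan): dept_id=NULL, no match -> dropped
  - employee 4 (Julia): dept_id=3 -> matches Operations
So 1 of 4 rows is dropped.

SQL:
SELECT a.name, b.name AS department
FROM employees a
INNER JOIN departments b ON a.dept_id = b.id

Result:
name  | department
------+-----------
Rosa  | Marketing 
Jack  | Marketing 
Julia | Operations


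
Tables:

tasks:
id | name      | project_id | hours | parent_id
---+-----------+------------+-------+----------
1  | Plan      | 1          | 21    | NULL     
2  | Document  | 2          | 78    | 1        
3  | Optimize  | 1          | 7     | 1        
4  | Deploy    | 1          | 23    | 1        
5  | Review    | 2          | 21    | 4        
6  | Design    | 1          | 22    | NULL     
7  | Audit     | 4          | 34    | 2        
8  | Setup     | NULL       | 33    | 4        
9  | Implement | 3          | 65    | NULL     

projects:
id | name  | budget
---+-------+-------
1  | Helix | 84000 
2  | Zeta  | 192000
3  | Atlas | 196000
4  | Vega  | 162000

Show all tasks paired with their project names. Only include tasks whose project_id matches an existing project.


INNER JOIN keeps only tasks rows whose project_id matches an id in projects. Walk through each task:
  - task 1 (Plan): project_id=1 -> matches Helix
  - task 2 (Document): project_id=2 -> matches Zeta
  - task 3 (Optimize): project_id=1 -> matches Helix
  - task 4 (Deploy): project_id=1 -> matches Helix
  - task 5 (Review): project_id=2 -> matches Zeta
  - task 6 (Design): project_id=1 -> matches Helix
  - task 7 (Audit): project_id=4 -> matches Vega
  - task 8 (Setup): project_id=NULL, no match -> dropped
  - task 9 (Implement): project_id=3 -> matches Atlas
So 1 of 9 rows is dropped.

SQL:
SELECT a.name, b.name AS project
FROM tasks a
INNER JOIN projects b ON a.project_id = b.id

Result:
name      | project
----------+--------
Plan      | Helix  
Document  | Zeta   
Optimize  | Helix  
Deploy    | Helix  
Review    | Zeta   
Design    | Helix  
Audit     | Vega   
Implement | Atlas  


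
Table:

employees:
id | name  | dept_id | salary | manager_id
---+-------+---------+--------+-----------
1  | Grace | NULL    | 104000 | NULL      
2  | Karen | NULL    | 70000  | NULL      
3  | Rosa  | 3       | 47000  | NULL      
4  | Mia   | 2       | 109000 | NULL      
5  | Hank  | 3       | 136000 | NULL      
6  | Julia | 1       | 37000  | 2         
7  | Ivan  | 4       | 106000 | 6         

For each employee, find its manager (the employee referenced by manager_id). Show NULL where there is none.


This is a self-join: employees is joined to a second copy of itself, matching each row's manager_id to another row's id. Use LEFT JOIN so rows with manager_id=NULL are kept.
  - employee 1 (Grace): manager_id=NULL -> NULL
  - employee 2 (Karen): manager_id=NULL -> NULL
  - employee 3 (Rosa): manager_id=NULL -> NULL
  - employee 4 (Mia): manager_id=NULL -> NULL
  - employee 5 (Hank): manager_id=NULL -> NULL
  - employee 6 (Julia): manager_id=2 -> Karen
  - employee 7 (Ivan): manager_id=6 -> Julia

SQL:
SELECT a.name AS item, b.name AS manager
FROM employees a
LEFT JOIN employees b ON a.manager_id = b.id

Result:
item  | manager
------+--------
Grace | NULL   
Karen | NULL   
Rosa  | NULL   
Mia   | NULL   
Hank  | NULL   
Julia | Karen  
Ivan  | Julia  


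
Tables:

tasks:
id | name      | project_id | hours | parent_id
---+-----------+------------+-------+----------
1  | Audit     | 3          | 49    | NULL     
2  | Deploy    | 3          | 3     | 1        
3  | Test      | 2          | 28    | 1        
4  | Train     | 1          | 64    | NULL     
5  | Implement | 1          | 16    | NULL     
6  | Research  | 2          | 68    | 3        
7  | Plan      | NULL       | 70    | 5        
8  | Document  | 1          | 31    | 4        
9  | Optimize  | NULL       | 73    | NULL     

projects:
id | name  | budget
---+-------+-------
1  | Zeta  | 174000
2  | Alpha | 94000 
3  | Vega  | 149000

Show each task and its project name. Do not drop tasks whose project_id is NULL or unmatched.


LEFT JOIN keeps every row from tasks (the left table); where project_id has no match in projects, the project columns become NULL. Walk through each task:
  - task 1 (Audit): project_id=3 -> matches Vega
  - task 2 (Deploy): project_id=3 -> matches Vega
  - task 3 (Test): project_id=2 -> matches Alpha
  - task 4 (Train): project_id=1 -> matches Zeta
  - task 5 (Implement): project_id=1 -> matches Zeta
  - task 6 (Research): project_id=2 -> matches Alpha
  - task 7 (Plan): project_id=NULL, no match -> kept with NULL
  - task 8 (Document): project_id=1 -> matches Zeta
  - task 9 (Optimize): project_id=NULL, no match -> kept with NULL
All 9 rows appear; 2 have NULL project.

SQL:
SELECT a.name, b.name AS project
FROM tasks a
LEFT JOIN projects b ON a.project_id = b.id

Result:
name      | project
----------+--------
Audit     | Vega   
Deploy    | Vega   
Test      | Alpha  
Train     | Zeta   
Implement | Zeta   
Research  | Alpha  
Plan      | NULL   
Document  | Zeta   
Optimize  | NULL   


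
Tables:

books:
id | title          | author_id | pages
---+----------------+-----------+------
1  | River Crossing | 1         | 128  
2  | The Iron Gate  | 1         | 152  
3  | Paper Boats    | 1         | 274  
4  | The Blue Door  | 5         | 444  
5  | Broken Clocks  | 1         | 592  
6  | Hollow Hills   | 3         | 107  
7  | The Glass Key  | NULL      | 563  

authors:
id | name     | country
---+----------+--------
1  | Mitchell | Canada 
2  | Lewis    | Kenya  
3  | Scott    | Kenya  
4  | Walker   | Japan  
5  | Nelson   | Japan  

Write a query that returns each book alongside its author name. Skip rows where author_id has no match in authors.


INNER JOIN keeps only books rows whose author_id matches an id in authors. Walk through each book:
  - book 1 (River Crossing): author_id=1 -> matches Mitchell
  - book 2 (The Iron Gate): author_id=1 -> matches Mitchell
  - book 3 (Paper Boats): author_id=1 -> matches Mitchell
  - book 4 (The Blue Door): author_id=5 -> matches Nelson
  - book 5 (Broken Clocks): author_id=1 -> matches Mitchell
  - book 6 (Hollow Hills): author_id=3 -> matches Scott
  - book 7 (The Glass Key): author_id=NULL, no match -> dropped
So 1 of 7 rows is dropped.

SQL:
SELECT a.title, b.name AS author
FROM books a
INNER JOIN authors b ON a.author_id = b.id

Result:
title          | author  
---------------+---------
River Crossing | Mitchell
The Iron Gate  | Mitchell
Paper Boats    | Mitchell
The Blue Door  | Nelson  
Broken Clocks  | Mitchell
Hollow Hills   | Scott   


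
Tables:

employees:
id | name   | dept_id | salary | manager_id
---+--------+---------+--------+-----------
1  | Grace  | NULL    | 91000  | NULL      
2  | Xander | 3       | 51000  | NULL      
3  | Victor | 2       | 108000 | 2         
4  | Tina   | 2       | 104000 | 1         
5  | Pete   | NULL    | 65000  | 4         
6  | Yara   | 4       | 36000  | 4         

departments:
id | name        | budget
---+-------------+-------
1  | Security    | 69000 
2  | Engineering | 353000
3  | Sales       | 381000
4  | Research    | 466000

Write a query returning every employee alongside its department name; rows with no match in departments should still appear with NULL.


LEFT JOIN keeps every row from employees (the left table); where dept_id has no match in departments, the department columns become NULL. Walk through each employee:
  - employee 1 (Grace): dept_id=NULL, no match -> kept with NULL
  - employee 2 (Xander): dept_id=3 -> matches Sales
  - employee 3 (Victor): dept_id=2 -> matches Engineering
  - employee 4 (Tina): dept_id=2 -> matches Engineering
  - employee 5 (Pete): dept_id=NULL, no match -> kept with NULL
  - employee 6 (Yara): dept_id=4 -> matches Research
All 6 rows appear; 2 have NULL department.

SQL:
SELECT a.name, b.name AS department
FROM employees a
LEFT JOIN departments b ON a.dept_id = b.id

Result:
name   | department 
-------+------------
Grace  | NULL       
Xander | Sales      
Victor | Engineering
Tina   | Engineering
Pete   | NULL       
Yara   | Research   
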